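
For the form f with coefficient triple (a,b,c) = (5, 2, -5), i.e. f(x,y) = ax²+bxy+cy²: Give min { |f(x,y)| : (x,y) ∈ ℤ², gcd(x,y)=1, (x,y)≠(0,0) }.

river: ρ → (-5,8,2)
river: ρ → (2,8,-5)
river: ρ → (-5,2,5)
river: ρ → (5,8,-2)
river: ρ → (-2,8,5)
river: ρ → (5,2,-5)
closes: descent 0, river 6
min |a| on river = 2

2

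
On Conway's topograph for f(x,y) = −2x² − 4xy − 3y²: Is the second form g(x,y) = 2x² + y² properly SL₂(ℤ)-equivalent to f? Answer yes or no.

D₁ = -8, D₂ = -8
f is negative-definite; reduce −f:
−f: translate: b→0 (≡4 mod 4), so (2,4,3)→(2,0,1)
−f: flip: (2,0,1)→(1,0,2)
−f: reduced (well bottom): (1,0,2) with a≤c, −a<b≤a
flip sign back: reduced form of f is (-1,0,-2)
g: flip: (2,0,1)→(1,0,2)
g: reduced (well bottom): (1,0,2) with a≤c, −a<b≤a
reduced forms (-1, 0, -2) vs (1, 0, 2) ⇒ inequivalent

no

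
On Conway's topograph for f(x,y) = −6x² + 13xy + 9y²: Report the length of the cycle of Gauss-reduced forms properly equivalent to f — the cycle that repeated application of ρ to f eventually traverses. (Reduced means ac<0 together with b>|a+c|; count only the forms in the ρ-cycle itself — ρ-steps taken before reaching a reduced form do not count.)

D = 385, ⌊√D⌋ = 19
river: ρ → (9,5,-10)
river: ρ → (-10,15,4)
river: ρ → (4,17,-6)
river: ρ → (-6,19,1)
river: ρ → (1,19,-6)
river: ρ → (-6,17,4)
river: ρ → (4,15,-10)
river: ρ → (-10,5,9)
river: ρ → (9,13,-6)
river: ρ → (-6,11,11)
river: ρ → (11,11,-6)
river: ρ → (-6,13,9)
ρ-cycle length = 12 (tail of 0 descent steps not counted)

12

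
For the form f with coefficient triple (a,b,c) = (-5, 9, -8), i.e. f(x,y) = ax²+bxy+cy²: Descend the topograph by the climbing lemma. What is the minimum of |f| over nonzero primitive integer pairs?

translate: b→1 (≡-9 mod 10), so (5,-9,8)→(5,1,4)
flip: (5,1,4)→(4,-1,5)
reduced (well bottom): (4,-1,5) with a≤c, −a<b≤a
well minimum |f| = |-4| = 4 (negative-definite)

4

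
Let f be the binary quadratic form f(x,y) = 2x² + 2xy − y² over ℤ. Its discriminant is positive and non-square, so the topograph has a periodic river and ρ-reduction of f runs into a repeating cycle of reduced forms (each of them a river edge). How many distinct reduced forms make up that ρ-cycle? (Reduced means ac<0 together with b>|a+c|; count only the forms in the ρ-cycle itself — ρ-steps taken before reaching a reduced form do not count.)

D = 12, ⌊√D⌋ = 3
river: ρ → (-1,2,2)
river: ρ → (2,2,-1)
ρ-cycle length = 2 (tail of 0 descent steps not counted)

2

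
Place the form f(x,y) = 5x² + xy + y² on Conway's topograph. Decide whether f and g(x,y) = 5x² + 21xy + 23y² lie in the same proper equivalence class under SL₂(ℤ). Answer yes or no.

D₁ = -19, D₂ = -19
f: flip: (5,1,1)→(1,-1,5)
f: translate: b→1 (≡-1 mod 2), so (1,-1,5)→(1,1,5)
f: reduced (well bottom): (1,1,5) with a≤c, −a<b≤a
g: translate: b→1 (≡21 mod 10), so (5,21,23)→(5,1,1)
g: flip: (5,1,1)→(1,-1,5)
g: translate: b→1 (≡-1 mod 2), so (1,-1,5)→(1,1,5)
g: reduced (well bottom): (1,1,5) with a≤c, −a<b≤a
reduced forms (1, 1, 5) vs (1, 1, 5) ⇒ equivalent

yes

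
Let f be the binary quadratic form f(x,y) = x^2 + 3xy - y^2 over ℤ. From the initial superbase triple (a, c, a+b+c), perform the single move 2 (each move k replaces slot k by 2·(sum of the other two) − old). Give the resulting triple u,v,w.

start (1,-1,3) = (f(1,0),f(0,1),f(1,1))
replace slot 2: 2·(1+3) − (-1) = 9 → (1,9,3)

1,9,3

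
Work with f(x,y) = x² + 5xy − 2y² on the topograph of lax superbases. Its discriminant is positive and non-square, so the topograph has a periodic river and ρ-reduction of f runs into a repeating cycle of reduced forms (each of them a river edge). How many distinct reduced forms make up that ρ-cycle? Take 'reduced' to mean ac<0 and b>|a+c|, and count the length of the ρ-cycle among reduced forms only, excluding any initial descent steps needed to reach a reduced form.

D = 33, ⌊√D⌋ = 5
river: ρ → (-2,3,3)
river: ρ → (3,3,-2)
river: ρ → (-2,5,1)
river: ρ → (1,5,-2)
ρ-cycle length = 4 (tail of 0 descent steps not counted)

4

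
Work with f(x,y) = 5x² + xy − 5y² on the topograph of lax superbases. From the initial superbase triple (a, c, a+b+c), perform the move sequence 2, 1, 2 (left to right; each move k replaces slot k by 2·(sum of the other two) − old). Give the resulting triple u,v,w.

start (5,-5,1) = (f(1,0),f(0,1),f(1,1))
replace slot 2: 2·(5+1) − (-5) = 17 → (5,17,1)
replace slot 1: 2·(17+1) − 5 = 31 → (31,17,1)
replace slot 2: 2·(31+1) − 17 = 47 → (31,47,1)

31,47,1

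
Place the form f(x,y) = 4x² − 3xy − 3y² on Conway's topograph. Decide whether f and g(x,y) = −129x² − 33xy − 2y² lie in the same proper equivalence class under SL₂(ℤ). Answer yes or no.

D₁ = 57, D₂ = 57
river cycle of f (length 6): (-3, 3, 4), (4, 5, -2), (-2, 7, 1), (1, 7, -2), (-2, 5, 4), (4, 3, -3)
river cycle of g (length 6): (-2, 5, 4), (4, 3, -3), (-3, 3, 4), (4, 5, -2), (-2, 7, 1), (1, 7, -2)
cycles coincide ⇒ equivalent

yes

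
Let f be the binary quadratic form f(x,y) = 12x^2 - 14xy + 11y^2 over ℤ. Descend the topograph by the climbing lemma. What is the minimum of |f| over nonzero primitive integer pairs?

translate: b→10 (≡-14 mod 24), so (12,-14,11)→(12,10,9)
flip: (12,10,9)→(9,-10,12)
translate: b→8 (≡-10 mod 18), so (9,-10,12)→(9,8,11)
reduced (well bottom): (9,8,11) with a≤c, −a<b≤a
well minimum = a = 9

9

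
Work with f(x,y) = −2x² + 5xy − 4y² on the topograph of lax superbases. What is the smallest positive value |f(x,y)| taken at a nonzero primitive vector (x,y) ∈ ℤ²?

translate: b→-1 (≡-5 mod 4), so (2,-5,4)→(2,-1,1)
flip: (2,-1,1)→(1,1,2)
reduced (well bottom): (1,1,2) with a≤c, −a<b≤a
well minimum |f| = |-1| = 1 (negative-definite)

1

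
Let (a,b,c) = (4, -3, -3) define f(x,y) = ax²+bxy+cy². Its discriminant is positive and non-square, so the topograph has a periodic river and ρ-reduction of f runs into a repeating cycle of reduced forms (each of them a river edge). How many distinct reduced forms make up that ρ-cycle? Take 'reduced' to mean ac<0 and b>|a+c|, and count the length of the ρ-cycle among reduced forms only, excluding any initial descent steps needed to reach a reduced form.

D = 57, ⌊√D⌋ = 7
descent: ρ → (-3,3,4)  [lands on river]
river: ρ → (4,5,-2)
river: ρ → (-2,7,1)
river: ρ → (1,7,-2)
river: ρ → (-2,5,4)
river: ρ → (4,3,-3)
ρ-cycle length = 6 (tail of 1 descent step not counted)

6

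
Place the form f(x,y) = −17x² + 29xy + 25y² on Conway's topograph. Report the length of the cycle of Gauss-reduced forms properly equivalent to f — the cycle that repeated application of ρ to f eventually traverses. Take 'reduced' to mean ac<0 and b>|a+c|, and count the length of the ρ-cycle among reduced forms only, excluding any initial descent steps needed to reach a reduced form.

D = 2541, ⌊√D⌋ = 50
river: ρ → (25,21,-21)
river: ρ → (-21,21,25)
river: ρ → (25,29,-17)
river: ρ → (-17,39,15)
river: ρ → (15,21,-35)
river: ρ → (-35,49,1)
river: ρ → (1,49,-35)
river: ρ → (-35,21,15)
river: ρ → (15,39,-17)
river: ρ → (-17,29,25)
ρ-cycle length = 10 (tail of 0 descent steps not counted)

10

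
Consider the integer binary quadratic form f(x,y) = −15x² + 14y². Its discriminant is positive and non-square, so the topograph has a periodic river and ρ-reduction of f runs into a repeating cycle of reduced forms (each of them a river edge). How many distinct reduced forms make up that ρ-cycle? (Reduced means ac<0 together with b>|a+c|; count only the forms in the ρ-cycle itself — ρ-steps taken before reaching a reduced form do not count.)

D = 840, ⌊√D⌋ = 28
descent: ρ → (14,28,-1)  [lands on river]
river: ρ → (-1,28,14)
ρ-cycle length = 2 (tail of 1 descent step not counted)

2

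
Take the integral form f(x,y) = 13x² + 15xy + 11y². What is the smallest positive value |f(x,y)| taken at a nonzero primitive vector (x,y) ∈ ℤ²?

translate: b→-11 (≡15 mod 26), so (13,15,11)→(13,-11,9)
flip: (13,-11,9)→(9,11,13)
translate: b→-7 (≡11 mod 18), so (9,11,13)→(9,-7,11)
reduced (well bottom): (9,-7,11) with a≤c, −a<b≤a
well minimum = a = 9

9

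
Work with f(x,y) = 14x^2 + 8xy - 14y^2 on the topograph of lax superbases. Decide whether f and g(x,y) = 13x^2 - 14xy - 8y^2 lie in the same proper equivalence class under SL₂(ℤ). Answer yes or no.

D₁ = 848, D₂ = 612
discriminants differ ⇒ not SL₂(ℤ)-equivalent

no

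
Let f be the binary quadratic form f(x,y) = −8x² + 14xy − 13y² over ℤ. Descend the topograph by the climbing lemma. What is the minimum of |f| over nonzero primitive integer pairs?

translate: b→2 (≡-14 mod 16), so (8,-14,13)→(8,2,7)
flip: (8,2,7)→(7,-2,8)
reduced (well bottom): (7,-2,8) with a≤c, −a<b≤a
well minimum |f| = |-7| = 7 (negative-definite)

7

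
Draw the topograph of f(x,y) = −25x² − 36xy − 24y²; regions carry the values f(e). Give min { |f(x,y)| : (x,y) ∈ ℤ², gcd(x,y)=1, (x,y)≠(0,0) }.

translate: b→-14 (≡36 mod 50), so (25,36,24)→(25,-14,13)
flip: (25,-14,13)→(13,14,25)
translate: b→-12 (≡14 mod 26), so (13,14,25)→(13,-12,24)
reduced (well bottom): (13,-12,24) with a≤c, −a<b≤a
well minimum |f| = |-13| = 13 (negative-definite)

13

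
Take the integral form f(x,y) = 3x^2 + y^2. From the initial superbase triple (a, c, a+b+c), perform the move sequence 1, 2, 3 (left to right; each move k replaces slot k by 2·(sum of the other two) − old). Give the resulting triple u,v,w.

start (3,1,4) = (f(1,0),f(0,1),f(1,1))
replace slot 1: 2·(1+4) − 3 = 7 → (7,1,4)
replace slot 2: 2·(7+4) − 1 = 21 → (7,21,4)
replace slot 3: 2·(7+21) − 4 = 52 → (7,21,52)

7,21,52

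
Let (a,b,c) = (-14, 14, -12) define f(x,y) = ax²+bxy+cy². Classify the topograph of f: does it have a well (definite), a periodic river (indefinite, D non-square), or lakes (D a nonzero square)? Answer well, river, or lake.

D = b²−4ac = 14² − 4·(-14)·(-12) = -476
D < 0 ⇒ definite ⇒ every region one sign ⇒ single well

well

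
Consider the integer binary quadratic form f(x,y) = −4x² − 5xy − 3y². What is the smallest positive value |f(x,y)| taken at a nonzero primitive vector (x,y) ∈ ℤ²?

translate: b→-3 (≡5 mod 8), so (4,5,3)→(4,-3,2)
flip: (4,-3,2)→(2,3,4)
translate: b→-1 (≡3 mod 4), so (2,3,4)→(2,-1,3)
reduced (well bottom): (2,-1,3) with a≤c, −a<b≤a
well minimum |f| = |-2| = 2 (negative-definite)

2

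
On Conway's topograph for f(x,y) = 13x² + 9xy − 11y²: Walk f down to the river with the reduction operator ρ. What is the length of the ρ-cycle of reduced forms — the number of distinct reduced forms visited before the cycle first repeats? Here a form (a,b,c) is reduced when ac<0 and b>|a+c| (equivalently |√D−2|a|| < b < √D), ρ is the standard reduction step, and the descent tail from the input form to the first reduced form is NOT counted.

D = 653, ⌊√D⌋ = 25
river: ρ → (-11,13,11)
river: ρ → (11,9,-13)
river: ρ → (-13,17,7)
river: ρ → (7,25,-1)
river: ρ → (-1,25,7)
river: ρ → (7,17,-13)
river: ρ → (-13,9,11)
river: ρ → (11,13,-11)
river: ρ → (-11,9,13)
river: ρ → (13,17,-7)
river: ρ → (-7,25,1)
river: ρ → (1,25,-7)
river: ρ → (-7,17,13)
river: ρ → (13,9,-11)
ρ-cycle length = 14 (tail of 0 descent steps not counted)

14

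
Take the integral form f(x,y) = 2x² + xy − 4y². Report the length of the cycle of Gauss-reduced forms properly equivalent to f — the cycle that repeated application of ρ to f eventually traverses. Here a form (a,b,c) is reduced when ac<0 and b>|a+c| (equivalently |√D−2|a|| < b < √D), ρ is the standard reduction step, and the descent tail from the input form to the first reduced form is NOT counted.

D = 33, ⌊√D⌋ = 5
descent: ρ → (-4,-1,2)
descent: ρ → (2,5,-1)  [lands on river]
river: ρ → (-1,5,2)
river: ρ → (2,3,-3)
river: ρ → (-3,3,2)
ρ-cycle length = 4 (tail of 2 descent steps not counted)

4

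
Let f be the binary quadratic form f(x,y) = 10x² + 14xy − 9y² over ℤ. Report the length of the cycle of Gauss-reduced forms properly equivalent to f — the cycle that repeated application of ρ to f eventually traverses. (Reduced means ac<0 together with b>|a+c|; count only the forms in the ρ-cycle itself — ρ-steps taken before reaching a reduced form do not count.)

D = 556, ⌊√D⌋ = 23
river: ρ → (-9,22,2)
river: ρ → (2,22,-9)
river: ρ → (-9,14,10)
river: ρ → (10,6,-13)
river: ρ → (-13,20,3)
river: ρ → (3,22,-6)
river: ρ → (-6,14,15)
river: ρ → (15,16,-5)
river: ρ → (-5,14,18)
river: ρ → (18,22,-1)
river: ρ → (-1,22,18)
river: ρ → (18,14,-5)
river: ρ → (-5,16,15)
river: ρ → (15,14,-6)
river: ρ → (-6,22,3)
river: ρ → (3,20,-13)
river: ρ → (-13,6,10)
river: ρ → (10,14,-9)
ρ-cycle length = 18 (tail of 0 descent steps not counted)

18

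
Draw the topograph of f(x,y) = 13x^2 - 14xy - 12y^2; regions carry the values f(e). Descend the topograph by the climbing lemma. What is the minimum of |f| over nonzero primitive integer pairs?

descent: ρ → (-12,14,13)  [lands on river]
river: ρ → (13,12,-13)
river: ρ → (-13,14,12)
river: ρ → (12,10,-15)
river: ρ → (-15,20,7)
river: ρ → (7,22,-12)
river: ρ → (-12,26,3)
river: ρ → (3,28,-3)
river: ρ → (-3,26,12)
river: ρ → (12,22,-7)
river: ρ → (-7,20,15)
river: ρ → (15,10,-12)
closes: descent 1, river 12
min |a| on river = 3

3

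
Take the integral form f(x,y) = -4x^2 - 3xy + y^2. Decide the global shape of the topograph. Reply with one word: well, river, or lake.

D = b²−4ac = (-3)² − 4·(-4)·1 = 25
D = 5² is a perfect square ⇒ form factors over ℤ ⇒ lakes

lake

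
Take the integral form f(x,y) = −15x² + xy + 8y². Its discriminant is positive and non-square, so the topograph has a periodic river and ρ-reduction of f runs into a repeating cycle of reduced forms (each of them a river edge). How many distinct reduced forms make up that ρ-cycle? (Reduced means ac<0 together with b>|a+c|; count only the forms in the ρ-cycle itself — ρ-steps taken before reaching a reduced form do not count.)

D = 481, ⌊√D⌋ = 21
descent: ρ → (8,15,-8)  [lands on river]
river: ρ → (-8,17,6)
river: ρ → (6,19,-5)
river: ρ → (-5,21,2)
river: ρ → (2,19,-15)
river: ρ → (-15,11,6)
river: ρ → (6,13,-13)
river: ρ → (-13,13,6)
river: ρ → (6,11,-15)
river: ρ → (-15,19,2)
river: ρ → (2,21,-5)
river: ρ → (-5,19,6)
river: ρ → (6,17,-8)
river: ρ → (-8,15,8)
river: ρ → (8,17,-6)
river: ρ → (-6,19,5)
river: ρ → (5,21,-2)
river: ρ → (-2,19,15)
river: ρ → (15,11,-6)
river: ρ → (-6,13,13)
river: ρ → (13,13,-6)
river: ρ → (-6,11,15)
river: ρ → (15,19,-2)
river: ρ → (-2,21,5)
river: ρ → (5,19,-6)
river: ρ → (-6,17,8)
ρ-cycle length = 26 (tail of 1 descent step not counted)

26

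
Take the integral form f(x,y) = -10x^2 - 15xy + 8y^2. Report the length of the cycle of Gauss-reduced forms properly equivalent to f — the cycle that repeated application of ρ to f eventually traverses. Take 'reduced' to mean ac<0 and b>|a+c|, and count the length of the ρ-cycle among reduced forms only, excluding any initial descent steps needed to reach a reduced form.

D = 545, ⌊√D⌋ = 23
descent: ρ → (8,15,-10)  [lands on river]
river: ρ → (-10,5,13)
river: ρ → (13,21,-2)
river: ρ → (-2,23,2)
river: ρ → (2,21,-13)
river: ρ → (-13,5,10)
river: ρ → (10,15,-8)
river: ρ → (-8,17,8)
ρ-cycle length = 8 (tail of 1 descent step not counted)

8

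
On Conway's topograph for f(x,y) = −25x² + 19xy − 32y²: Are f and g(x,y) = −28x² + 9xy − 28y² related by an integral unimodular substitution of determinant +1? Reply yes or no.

D₁ = -2839, D₂ = -3055
discriminants differ ⇒ not SL₂(ℤ)-equivalent

no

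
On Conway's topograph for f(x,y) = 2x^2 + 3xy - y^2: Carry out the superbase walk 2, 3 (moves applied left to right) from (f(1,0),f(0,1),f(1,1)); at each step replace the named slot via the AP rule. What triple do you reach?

start (2,-1,4) = (f(1,0),f(0,1),f(1,1))
replace slot 2: 2·(2+4) − (-1) = 13 → (2,13,4)
replace slot 3: 2·(2+13) − 4 = 26 → (2,13,26)

2,13,26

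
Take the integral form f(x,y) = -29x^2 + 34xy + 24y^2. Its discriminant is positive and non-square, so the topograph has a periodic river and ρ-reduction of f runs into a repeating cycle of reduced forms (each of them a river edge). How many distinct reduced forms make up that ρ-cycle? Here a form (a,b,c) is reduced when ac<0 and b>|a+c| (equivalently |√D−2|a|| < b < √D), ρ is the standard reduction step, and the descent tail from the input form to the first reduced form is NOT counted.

D = 3940, ⌊√D⌋ = 62
river: ρ → (24,62,-1)
river: ρ → (-1,62,24)
river: ρ → (24,34,-29)
river: ρ → (-29,24,29)
river: ρ → (29,34,-24)
river: ρ → (-24,62,1)
river: ρ → (1,62,-24)
river: ρ → (-24,34,29)
river: ρ → (29,24,-29)
river: ρ → (-29,34,24)
ρ-cycle length = 10 (tail of 0 descent steps not counted)

10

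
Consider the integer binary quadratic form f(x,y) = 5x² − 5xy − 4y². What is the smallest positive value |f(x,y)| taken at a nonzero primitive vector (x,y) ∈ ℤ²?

descent: ρ → (-4,5,5)  [lands on river]
river: ρ → (5,5,-4)
river: ρ → (-4,3,6)
river: ρ → (6,9,-1)
river: ρ → (-1,9,6)
river: ρ → (6,3,-4)
closes: descent 1, river 6
min |a| on river = 1

1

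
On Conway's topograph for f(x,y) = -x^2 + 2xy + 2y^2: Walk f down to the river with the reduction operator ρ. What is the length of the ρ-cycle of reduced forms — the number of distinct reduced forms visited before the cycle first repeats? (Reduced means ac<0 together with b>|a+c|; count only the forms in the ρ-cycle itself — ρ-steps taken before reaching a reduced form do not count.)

D = 12, ⌊√D⌋ = 3
river: ρ → (2,2,-1)
river: ρ → (-1,2,2)
ρ-cycle length = 2 (tail of 0 descent steps not counted)

2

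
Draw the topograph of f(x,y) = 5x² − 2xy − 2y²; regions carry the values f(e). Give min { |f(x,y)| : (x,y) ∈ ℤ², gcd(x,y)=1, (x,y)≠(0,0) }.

descent: ρ → (-2,6,1)  [lands on river]
river: ρ → (1,6,-2)
closes: descent 1, river 2
min |a| on river = 1

1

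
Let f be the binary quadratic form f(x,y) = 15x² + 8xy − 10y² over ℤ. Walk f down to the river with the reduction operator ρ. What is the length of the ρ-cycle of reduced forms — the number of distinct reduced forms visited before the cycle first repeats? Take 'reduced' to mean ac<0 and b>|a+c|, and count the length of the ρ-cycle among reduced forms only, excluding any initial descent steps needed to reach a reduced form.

D = 664, ⌊√D⌋ = 25
river: ρ → (-10,12,13)
river: ρ → (13,14,-9)
river: ρ → (-9,22,5)
river: ρ → (5,18,-17)
river: ρ → (-17,16,6)
river: ρ → (6,20,-11)
river: ρ → (-11,24,2)
river: ρ → (2,24,-11)
river: ρ → (-11,20,6)
river: ρ → (6,16,-17)
river: ρ → (-17,18,5)
river: ρ → (5,22,-9)
river: ρ → (-9,14,13)
river: ρ → (13,12,-10)
river: ρ → (-10,8,15)
river: ρ → (15,22,-3)
river: ρ → (-3,20,22)
river: ρ → (22,24,-1)
river: ρ → (-1,24,22)
river: ρ → (22,20,-3)
river: ρ → (-3,22,15)
river: ρ → (15,8,-10)
ρ-cycle length = 22 (tail of 0 descent steps not counted)

22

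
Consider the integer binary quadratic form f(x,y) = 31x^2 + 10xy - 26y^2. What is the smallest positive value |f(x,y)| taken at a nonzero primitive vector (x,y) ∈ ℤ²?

river: ρ → (-26,42,15)
river: ρ → (15,48,-17)
river: ρ → (-17,54,6)
river: ρ → (6,54,-17)
river: ρ → (-17,48,15)
river: ρ → (15,42,-26)
river: ρ → (-26,10,31)
river: ρ → (31,52,-5)
river: ρ → (-5,48,51)
river: ρ → (51,54,-2)
river: ρ → (-2,54,51)
river: ρ → (51,48,-5)
river: ρ → (-5,52,31)
river: ρ → (31,10,-26)
closes: descent 0, river 14
min |a| on river = 2

2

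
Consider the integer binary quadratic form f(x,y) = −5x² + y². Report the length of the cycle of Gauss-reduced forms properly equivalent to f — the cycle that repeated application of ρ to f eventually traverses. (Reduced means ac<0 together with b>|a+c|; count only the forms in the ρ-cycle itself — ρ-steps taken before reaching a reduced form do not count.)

D = 20, ⌊√D⌋ = 4
descent: ρ → (1,4,-1)  [lands on river]
river: ρ → (-1,4,1)
ρ-cycle length = 2 (tail of 1 descent step not counted)

2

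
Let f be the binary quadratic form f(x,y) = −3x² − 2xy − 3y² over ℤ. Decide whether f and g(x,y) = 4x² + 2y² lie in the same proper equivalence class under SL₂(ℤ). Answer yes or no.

D₁ = -32, D₂ = -32
f is negative-definite; reduce −f:
−f: reduced (well bottom): (3,2,3) with a≤c, −a<b≤a
flip sign back: reduced form of f is (-3,-2,-3)
g: flip: (4,0,2)→(2,0,4)
g: reduced (well bottom): (2,0,4) with a≤c, −a<b≤a
reduced forms (-3, -2, -3) vs (2, 0, 4) ⇒ inequivalent

no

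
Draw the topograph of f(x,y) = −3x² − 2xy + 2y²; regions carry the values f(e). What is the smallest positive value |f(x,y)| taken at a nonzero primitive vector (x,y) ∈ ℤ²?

descent: ρ → (2,2,-3)  [lands on river]
river: ρ → (-3,4,1)
river: ρ → (1,4,-3)
river: ρ → (-3,2,2)
closes: descent 1, river 4
min |a| on river = 1

1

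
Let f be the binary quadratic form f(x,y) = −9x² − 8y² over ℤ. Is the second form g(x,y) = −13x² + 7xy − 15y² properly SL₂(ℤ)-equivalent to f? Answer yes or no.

D₁ = -288, D₂ = -731
discriminants differ ⇒ not SL₂(ℤ)-equivalent

no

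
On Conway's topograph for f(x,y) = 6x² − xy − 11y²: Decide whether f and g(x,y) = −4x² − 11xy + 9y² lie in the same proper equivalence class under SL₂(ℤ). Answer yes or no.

D₁ = 265, D₂ = 265
river cycle of f (length 22): (6, 11, -6), (-6, 13, 4), (4, 11, -9), (-9, 7, 6), (6, 5, -10), (-10, 15, 1), (1, 15, -10), (-10, 5, 6), (6, 7, -9), (-9, 11, 4), … (12 more)
river cycle of g (length 22): (9, 11, -4), (-4, 13, 6), (6, 11, -6), (-6, 13, 4), (4, 11, -9), (-9, 7, 6), (6, 5, -10), (-10, 15, 1), (1, 15, -10), (-10, 5, 6), … (12 more)
cycles coincide ⇒ equivalent

yes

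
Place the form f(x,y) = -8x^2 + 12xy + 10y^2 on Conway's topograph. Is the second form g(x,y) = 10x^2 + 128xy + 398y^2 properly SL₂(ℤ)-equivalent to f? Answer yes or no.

D₁ = 464, D₂ = 464
river cycle of f (length 10): (10, 8, -10), (-10, 12, 8), (8, 20, -2), (-2, 20, 8), (8, 12, -10), (-10, 8, 10), (10, 12, -8), (-8, 20, 2), (2, 20, -8), (-8, 12, 10)
river cycle of g (length 10): (10, 8, -10), (-10, 12, 8), (8, 20, -2), (-2, 20, 8), (8, 12, -10), (-10, 8, 10), (10, 12, -8), (-8, 20, 2), (2, 20, -8), (-8, 12, 10)
cycles coincide ⇒ equivalent

yes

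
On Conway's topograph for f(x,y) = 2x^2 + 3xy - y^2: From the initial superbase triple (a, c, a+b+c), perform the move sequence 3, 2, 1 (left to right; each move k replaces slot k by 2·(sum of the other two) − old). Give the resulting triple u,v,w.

start (2,-1,4) = (f(1,0),f(0,1),f(1,1))
replace slot 3: 2·(2+(-1)) − 4 = -2 → (2,-1,-2)
replace slot 2: 2·(2+(-2)) − (-1) = 1 → (2,1,-2)
replace slot 1: 2·(1+(-2)) − 2 = -4 → (-4,1,-2)

-4,1,-2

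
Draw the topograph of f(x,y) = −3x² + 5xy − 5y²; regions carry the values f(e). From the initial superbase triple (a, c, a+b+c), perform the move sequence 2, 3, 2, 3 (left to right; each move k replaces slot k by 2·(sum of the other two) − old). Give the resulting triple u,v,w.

start (-3,-5,-3) = (f(1,0),f(0,1),f(1,1))
replace slot 2: 2·((-3)+(-3)) − (-5) = -7 → (-3,-7,-3)
replace slot 3: 2·((-3)+(-7)) − (-3) = -17 → (-3,-7,-17)
replace slot 2: 2·((-3)+(-17)) − (-7) = -33 → (-3,-33,-17)
replace slot 3: 2·((-3)+(-33)) − (-17) = -55 → (-3,-33,-55)

-3,-33,-55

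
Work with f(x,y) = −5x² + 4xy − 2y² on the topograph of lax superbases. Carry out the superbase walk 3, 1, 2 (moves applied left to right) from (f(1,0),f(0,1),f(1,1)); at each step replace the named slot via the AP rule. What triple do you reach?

start (-5,-2,-3) = (f(1,0),f(0,1),f(1,1))
replace slot 3: 2·((-5)+(-2)) − (-3) = -11 → (-5,-2,-11)
replace slot 1: 2·((-2)+(-11)) − (-5) = -21 → (-21,-2,-11)
replace slot 2: 2·((-21)+(-11)) − (-2) = -62 → (-21,-62,-11)

-21,-62,-11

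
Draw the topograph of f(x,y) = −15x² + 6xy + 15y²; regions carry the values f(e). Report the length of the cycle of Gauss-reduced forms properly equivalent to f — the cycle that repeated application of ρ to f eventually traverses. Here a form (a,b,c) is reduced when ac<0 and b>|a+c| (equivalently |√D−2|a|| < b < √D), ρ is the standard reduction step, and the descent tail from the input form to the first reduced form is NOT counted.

D = 936, ⌊√D⌋ = 30
river: ρ → (15,24,-6)
river: ρ → (-6,24,15)
river: ρ → (15,6,-15)
river: ρ → (-15,24,6)
river: ρ → (6,24,-15)
river: ρ → (-15,6,15)
ρ-cycle length = 6 (tail of 0 descent steps not counted)

6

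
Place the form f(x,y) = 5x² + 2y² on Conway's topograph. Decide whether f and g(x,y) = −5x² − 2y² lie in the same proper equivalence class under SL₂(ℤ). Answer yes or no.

D₁ = -40, D₂ = -40
f: flip: (5,0,2)→(2,0,5)
f: reduced (well bottom): (2,0,5) with a≤c, −a<b≤a
g is negative-definite; reduce −g:
−g: flip: (5,0,2)→(2,0,5)
−g: reduced (well bottom): (2,0,5) with a≤c, −a<b≤a
flip sign back: reduced form of g is (-2,0,-5)
reduced forms (2, 0, 5) vs (-2, 0, -5) ⇒ inequivalent

no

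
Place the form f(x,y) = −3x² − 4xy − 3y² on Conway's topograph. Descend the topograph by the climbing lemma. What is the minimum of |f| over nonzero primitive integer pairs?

translate: b→-2 (≡4 mod 6), so (3,4,3)→(3,-2,2)
flip: (3,-2,2)→(2,2,3)
reduced (well bottom): (2,2,3) with a≤c, −a<b≤a
well minimum |f| = |-2| = 2 (negative-definite)

2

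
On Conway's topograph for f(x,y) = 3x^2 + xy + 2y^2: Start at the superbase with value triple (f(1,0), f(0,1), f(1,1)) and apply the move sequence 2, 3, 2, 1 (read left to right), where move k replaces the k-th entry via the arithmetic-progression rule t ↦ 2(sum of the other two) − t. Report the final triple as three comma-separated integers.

start (3,2,6) = (f(1,0),f(0,1),f(1,1))
replace slot 2: 2·(3+6) − 2 = 16 → (3,16,6)
replace slot 3: 2·(3+16) − 6 = 32 → (3,16,32)
replace slot 2: 2·(3+32) − 16 = 54 → (3,54,32)
replace slot 1: 2·(54+32) − 3 = 169 → (169,54,32)

169,54,32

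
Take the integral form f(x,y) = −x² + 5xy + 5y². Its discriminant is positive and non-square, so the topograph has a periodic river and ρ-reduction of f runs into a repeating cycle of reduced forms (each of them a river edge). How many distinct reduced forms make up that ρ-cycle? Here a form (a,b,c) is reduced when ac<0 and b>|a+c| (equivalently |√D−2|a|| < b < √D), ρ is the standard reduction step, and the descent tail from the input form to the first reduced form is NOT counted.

D = 45, ⌊√D⌋ = 6
river: ρ → (5,5,-1)
river: ρ → (-1,5,5)
ρ-cycle length = 2 (tail of 0 descent steps not counted)

2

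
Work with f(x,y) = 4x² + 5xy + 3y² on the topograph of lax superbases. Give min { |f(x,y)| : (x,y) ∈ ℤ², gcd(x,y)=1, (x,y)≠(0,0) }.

translate: b→-3 (≡5 mod 8), so (4,5,3)→(4,-3,2)
flip: (4,-3,2)→(2,3,4)
translate: b→-1 (≡3 mod 4), so (2,3,4)→(2,-1,3)
reduced (well bottom): (2,-1,3) with a≤c, −a<b≤a
well minimum = a = 2

2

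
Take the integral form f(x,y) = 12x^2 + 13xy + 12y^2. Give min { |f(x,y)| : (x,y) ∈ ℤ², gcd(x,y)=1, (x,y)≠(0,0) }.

translate: b→-11 (≡13 mod 24), so (12,13,12)→(12,-11,11)
flip: (12,-11,11)→(11,11,12)
reduced (well bottom): (11,11,12) with a≤c, −a<b≤a
well minimum = a = 11

11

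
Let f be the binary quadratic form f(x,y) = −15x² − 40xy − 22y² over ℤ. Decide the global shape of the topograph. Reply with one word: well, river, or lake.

D = b²−4ac = (-40)² − 4·(-15)·(-22) = 280
D > 0 non-square ⇒ indefinite ⇒ periodic river

river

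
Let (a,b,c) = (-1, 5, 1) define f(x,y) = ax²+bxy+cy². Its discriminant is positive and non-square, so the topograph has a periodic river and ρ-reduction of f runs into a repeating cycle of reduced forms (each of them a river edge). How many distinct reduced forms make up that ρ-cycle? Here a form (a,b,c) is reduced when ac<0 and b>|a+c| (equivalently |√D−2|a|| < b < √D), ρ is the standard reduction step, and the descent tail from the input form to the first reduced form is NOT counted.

D = 29, ⌊√D⌋ = 5
river: ρ → (1,5,-1)
river: ρ → (-1,5,1)
ρ-cycle length = 2 (tail of 0 descent steps not counted)

2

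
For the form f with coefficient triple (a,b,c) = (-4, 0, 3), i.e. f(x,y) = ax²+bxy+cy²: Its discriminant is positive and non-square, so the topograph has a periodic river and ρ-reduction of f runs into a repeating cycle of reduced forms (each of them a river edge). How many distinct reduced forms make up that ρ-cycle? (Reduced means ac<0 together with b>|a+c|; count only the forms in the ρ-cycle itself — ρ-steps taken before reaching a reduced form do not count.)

D = 48, ⌊√D⌋ = 6
descent: ρ → (3,6,-1)  [lands on river]
river: ρ → (-1,6,3)
ρ-cycle length = 2 (tail of 1 descent step not counted)

2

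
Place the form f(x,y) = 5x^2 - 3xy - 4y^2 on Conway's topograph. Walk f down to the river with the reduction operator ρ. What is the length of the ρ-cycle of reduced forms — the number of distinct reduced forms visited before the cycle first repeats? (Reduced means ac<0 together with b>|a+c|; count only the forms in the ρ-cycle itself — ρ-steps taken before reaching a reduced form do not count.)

D = 89, ⌊√D⌋ = 9
descent: ρ → (-4,3,5)  [lands on river]
river: ρ → (5,7,-2)
river: ρ → (-2,9,1)
river: ρ → (1,9,-2)
river: ρ → (-2,7,5)
river: ρ → (5,3,-4)
river: ρ → (-4,5,4)
river: ρ → (4,3,-5)
river: ρ → (-5,7,2)
river: ρ → (2,9,-1)
river: ρ → (-1,9,2)
river: ρ → (2,7,-5)
river: ρ → (-5,3,4)
river: ρ → (4,5,-4)
ρ-cycle length = 14 (tail of 1 descent step not counted)

14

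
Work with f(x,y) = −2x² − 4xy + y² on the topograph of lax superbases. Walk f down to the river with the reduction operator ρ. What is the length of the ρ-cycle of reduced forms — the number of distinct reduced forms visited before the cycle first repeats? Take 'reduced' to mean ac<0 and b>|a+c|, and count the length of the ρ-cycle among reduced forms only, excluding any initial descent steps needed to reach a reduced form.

D = 24, ⌊√D⌋ = 4
descent: ρ → (1,4,-2)  [lands on river]
river: ρ → (-2,4,1)
ρ-cycle length = 2 (tail of 1 descent step not counted)

2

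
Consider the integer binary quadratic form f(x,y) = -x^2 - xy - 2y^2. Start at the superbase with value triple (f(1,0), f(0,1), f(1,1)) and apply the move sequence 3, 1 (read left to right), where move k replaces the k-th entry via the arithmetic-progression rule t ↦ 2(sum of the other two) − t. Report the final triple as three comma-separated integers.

start (-1,-2,-4) = (f(1,0),f(0,1),f(1,1))
replace slot 3: 2·((-1)+(-2)) − (-4) = -2 → (-1,-2,-2)
replace slot 1: 2·((-2)+(-2)) − (-1) = -7 → (-7,-2,-2)

-7,-2,-2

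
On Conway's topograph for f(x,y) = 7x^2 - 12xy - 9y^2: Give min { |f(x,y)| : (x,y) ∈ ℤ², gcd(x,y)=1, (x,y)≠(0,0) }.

descent: ρ → (-9,12,7)  [lands on river]
river: ρ → (7,16,-5)
river: ρ → (-5,14,10)
river: ρ → (10,6,-9)
closes: descent 1, river 4
min |a| on river = 5

5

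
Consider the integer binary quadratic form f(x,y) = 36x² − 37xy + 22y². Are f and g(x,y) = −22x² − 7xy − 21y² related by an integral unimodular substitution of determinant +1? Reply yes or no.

D₁ = -1799, D₂ = -1799
f: translate: b→35 (≡-37 mod 72), so (36,-37,22)→(36,35,21)
f: flip: (36,35,21)→(21,-35,36)
f: translate: b→7 (≡-35 mod 42), so (21,-35,36)→(21,7,22)
f: reduced (well bottom): (21,7,22) with a≤c, −a<b≤a
g is negative-definite; reduce −g:
−g: flip: (22,7,21)→(21,-7,22)
−g: reduced (well bottom): (21,-7,22) with a≤c, −a<b≤a
flip sign back: reduced form of g is (-21,7,-22)
reduced forms (21, 7, 22) vs (-21, 7, -22) ⇒ inequivalent

no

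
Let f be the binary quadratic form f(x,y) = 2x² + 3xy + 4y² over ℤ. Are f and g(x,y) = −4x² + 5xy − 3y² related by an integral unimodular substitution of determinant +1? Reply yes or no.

D₁ = -23, D₂ = -23
f: translate: b→-1 (≡3 mod 4), so (2,3,4)→(2,-1,3)
f: reduced (well bottom): (2,-1,3) with a≤c, −a<b≤a
g is negative-definite; reduce −g:
−g: translate: b→3 (≡-5 mod 8), so (4,-5,3)→(4,3,2)
−g: flip: (4,3,2)→(2,-3,4)
−g: translate: b→1 (≡-3 mod 4), so (2,-3,4)→(2,1,3)
−g: reduced (well bottom): (2,1,3) with a≤c, −a<b≤a
flip sign back: reduced form of g is (-2,-1,-3)
reduced forms (2, -1, 3) vs (-2, -1, -3) ⇒ inequivalent

no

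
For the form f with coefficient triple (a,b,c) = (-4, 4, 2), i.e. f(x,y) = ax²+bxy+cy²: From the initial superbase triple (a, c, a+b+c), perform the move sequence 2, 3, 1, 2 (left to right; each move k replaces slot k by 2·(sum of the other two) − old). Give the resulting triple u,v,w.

start (-4,2,2) = (f(1,0),f(0,1),f(1,1))
replace slot 2: 2·((-4)+2) − 2 = -6 → (-4,-6,2)
replace slot 3: 2·((-4)+(-6)) − 2 = -22 → (-4,-6,-22)
replace slot 1: 2·((-6)+(-22)) − (-4) = -52 → (-52,-6,-22)
replace slot 2: 2·((-52)+(-22)) − (-6) = -142 → (-52,-142,-22)

-52,-142,-22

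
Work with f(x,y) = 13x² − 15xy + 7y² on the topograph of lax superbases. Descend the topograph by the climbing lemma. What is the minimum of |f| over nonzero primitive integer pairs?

translate: b→11 (≡-15 mod 26), so (13,-15,7)→(13,11,5)
flip: (13,11,5)→(5,-11,13)
translate: b→-1 (≡-11 mod 10), so (5,-11,13)→(5,-1,7)
reduced (well bottom): (5,-1,7) with a≤c, −a<b≤a
well minimum = a = 5

5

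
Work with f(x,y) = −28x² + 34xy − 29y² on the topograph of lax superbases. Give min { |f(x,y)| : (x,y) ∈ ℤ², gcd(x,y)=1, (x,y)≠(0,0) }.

translate: b→22 (≡-34 mod 56), so (28,-34,29)→(28,22,23)
flip: (28,22,23)→(23,-22,28)
reduced (well bottom): (23,-22,28) with a≤c, −a<b≤a
well minimum |f| = |-23| = 23 (negative-definite)

23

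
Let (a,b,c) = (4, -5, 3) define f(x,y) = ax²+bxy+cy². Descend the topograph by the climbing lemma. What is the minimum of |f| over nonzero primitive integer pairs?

translate: b→3 (≡-5 mod 8), so (4,-5,3)→(4,3,2)
flip: (4,3,2)→(2,-3,4)
translate: b→1 (≡-3 mod 4), so (2,-3,4)→(2,1,3)
reduced (well bottom): (2,1,3) with a≤c, −a<b≤a
well minimum = a = 2

2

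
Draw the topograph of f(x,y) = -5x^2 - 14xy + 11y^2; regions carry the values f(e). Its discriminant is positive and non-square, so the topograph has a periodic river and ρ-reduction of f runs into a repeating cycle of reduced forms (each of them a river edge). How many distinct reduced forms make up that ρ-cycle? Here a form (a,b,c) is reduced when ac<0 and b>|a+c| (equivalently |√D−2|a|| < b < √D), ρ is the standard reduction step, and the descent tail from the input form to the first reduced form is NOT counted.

D = 416, ⌊√D⌋ = 20
descent: ρ → (11,14,-5)  [lands on river]
river: ρ → (-5,16,8)
river: ρ → (8,16,-5)
river: ρ → (-5,14,11)
river: ρ → (11,8,-8)
river: ρ → (-8,8,11)
ρ-cycle length = 6 (tail of 1 descent step not counted)

6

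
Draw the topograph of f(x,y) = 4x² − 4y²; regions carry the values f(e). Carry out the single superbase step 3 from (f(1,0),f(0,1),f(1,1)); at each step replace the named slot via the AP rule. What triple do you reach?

start (4,-4,0) = (f(1,0),f(0,1),f(1,1))
replace slot 3: 2·(4+(-4)) − 0 = 0 → (4,-4,0)

4,-4,0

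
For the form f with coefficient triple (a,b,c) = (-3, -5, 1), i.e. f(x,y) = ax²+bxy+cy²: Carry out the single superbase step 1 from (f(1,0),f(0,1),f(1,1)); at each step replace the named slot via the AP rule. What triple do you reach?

start (-3,1,-7) = (f(1,0),f(0,1),f(1,1))
replace slot 1: 2·(1+(-7)) − (-3) = -9 → (-9,1,-7)

-9,1,-7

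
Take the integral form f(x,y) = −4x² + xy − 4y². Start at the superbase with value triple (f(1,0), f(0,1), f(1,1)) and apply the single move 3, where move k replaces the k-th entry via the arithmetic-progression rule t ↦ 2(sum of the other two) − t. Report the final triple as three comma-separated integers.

start (-4,-4,-7) = (f(1,0),f(0,1),f(1,1))
replace slot 3: 2·((-4)+(-4)) − (-7) = -9 → (-4,-4,-9)

-4,-4,-9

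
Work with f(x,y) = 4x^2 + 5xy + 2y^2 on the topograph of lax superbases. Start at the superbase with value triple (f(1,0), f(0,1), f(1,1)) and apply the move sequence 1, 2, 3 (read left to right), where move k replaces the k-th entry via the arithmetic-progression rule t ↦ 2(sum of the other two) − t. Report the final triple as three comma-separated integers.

start (4,2,11) = (f(1,0),f(0,1),f(1,1))
replace slot 1: 2·(2+11) − 4 = 22 → (22,2,11)
replace slot 2: 2·(22+11) − 2 = 64 → (22,64,11)
replace slot 3: 2·(22+64) − 11 = 161 → (22,64,161)

22,64,161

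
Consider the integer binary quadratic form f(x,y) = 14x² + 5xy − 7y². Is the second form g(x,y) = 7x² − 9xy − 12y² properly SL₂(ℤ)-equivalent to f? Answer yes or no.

D₁ = 417, D₂ = 417
river cycle of f (length 18): (-7, 9, 12), (12, 15, -4), (-4, 17, 8), (8, 15, -6), (-6, 9, 14), (14, 19, -1), (-1, 19, 14), (14, 9, -6), (-6, 15, 8), (8, 17, -4), … (8 more)
river cycle of g (length 18): (-12, 9, 7), (7, 19, -2), (-2, 17, 16), (16, 15, -3), (-3, 15, 16), (16, 17, -2), (-2, 19, 7), (7, 9, -12), (-12, 15, 4), (4, 17, -8), … (8 more)
cycles differ ⇒ inequivalent

no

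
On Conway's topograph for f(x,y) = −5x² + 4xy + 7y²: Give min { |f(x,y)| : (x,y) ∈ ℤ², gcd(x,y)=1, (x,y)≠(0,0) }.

river: ρ → (7,10,-2)
river: ρ → (-2,10,7)
river: ρ → (7,4,-5)
river: ρ → (-5,6,6)
river: ρ → (6,6,-5)
river: ρ → (-5,4,7)
closes: descent 0, river 6
min |a| on river = 2

2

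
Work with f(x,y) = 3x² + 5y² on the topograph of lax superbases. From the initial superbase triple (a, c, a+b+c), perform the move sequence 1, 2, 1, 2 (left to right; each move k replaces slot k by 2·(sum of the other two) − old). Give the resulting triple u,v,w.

start (3,5,8) = (f(1,0),f(0,1),f(1,1))
replace slot 1: 2·(5+8) − 3 = 23 → (23,5,8)
replace slot 2: 2·(23+8) − 5 = 57 → (23,57,8)
replace slot 1: 2·(57+8) − 23 = 107 → (107,57,8)
replace slot 2: 2·(107+8) − 57 = 173 → (107,173,8)

107,173,8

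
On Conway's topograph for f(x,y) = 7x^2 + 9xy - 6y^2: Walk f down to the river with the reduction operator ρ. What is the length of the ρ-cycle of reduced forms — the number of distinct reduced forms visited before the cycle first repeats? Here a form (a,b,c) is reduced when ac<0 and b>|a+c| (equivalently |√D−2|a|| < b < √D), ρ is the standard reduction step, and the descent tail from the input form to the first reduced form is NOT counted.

D = 249, ⌊√D⌋ = 15
river: ρ → (-6,15,1)
river: ρ → (1,15,-6)
river: ρ → (-6,9,7)
river: ρ → (7,5,-8)
river: ρ → (-8,11,4)
river: ρ → (4,13,-5)
river: ρ → (-5,7,10)
river: ρ → (10,13,-2)
river: ρ → (-2,15,3)
river: ρ → (3,15,-2)
river: ρ → (-2,13,10)
river: ρ → (10,7,-5)
river: ρ → (-5,13,4)
river: ρ → (4,11,-8)
river: ρ → (-8,5,7)
river: ρ → (7,9,-6)
ρ-cycle length = 16 (tail of 0 descent steps not counted)

16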